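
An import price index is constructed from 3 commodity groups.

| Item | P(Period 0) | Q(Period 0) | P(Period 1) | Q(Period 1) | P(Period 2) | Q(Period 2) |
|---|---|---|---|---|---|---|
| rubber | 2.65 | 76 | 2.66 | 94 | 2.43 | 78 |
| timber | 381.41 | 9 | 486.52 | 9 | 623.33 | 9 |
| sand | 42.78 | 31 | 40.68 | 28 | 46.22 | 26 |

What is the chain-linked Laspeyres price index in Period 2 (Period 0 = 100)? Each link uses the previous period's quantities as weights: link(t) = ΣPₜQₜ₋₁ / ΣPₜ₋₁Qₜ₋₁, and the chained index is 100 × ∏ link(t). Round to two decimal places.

145.64

Link Period 0→Period 1:
ΣP(Period 1)Q(Period 0) = 2.66×76 + 486.52×9 + 40.68×31 = 202.16 + 4378.68 + 1261.08 = 5841.92
ΣP(Period 0)Q(Period 0) = 2.65×76 + 381.41×9 + 42.78×31 = 201.4 + 3432.69 + 1326.18 = 4960.27
link = 5841.92/4960.27 = 1.177742
Link Period 1→Period 2:
ΣP(Period 2)Q(Period 1) = 2.43×94 + 623.33×9 + 46.22×28 = 228.42 + 5609.97 + 1294.16 = 7132.55
ΣP(Period 1)Q(Period 1) = 2.66×94 + 486.52×9 + 40.68×28 = 250.04 + 4378.68 + 1139.04 = 5767.76
link = 7132.55/5767.76 = 1.236624
Chained index = 100 × 1.177742 × 1.236624 = 145.6424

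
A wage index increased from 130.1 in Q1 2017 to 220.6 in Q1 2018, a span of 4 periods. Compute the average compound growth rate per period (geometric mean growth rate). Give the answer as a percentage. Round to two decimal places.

Growth factor = (220.6/130.1)^(1/4) = (1.695619)^(1/4) = 1.141122
Growth rate = 1.141122 − 1 = 0.141122 = 14.1122%

14.11%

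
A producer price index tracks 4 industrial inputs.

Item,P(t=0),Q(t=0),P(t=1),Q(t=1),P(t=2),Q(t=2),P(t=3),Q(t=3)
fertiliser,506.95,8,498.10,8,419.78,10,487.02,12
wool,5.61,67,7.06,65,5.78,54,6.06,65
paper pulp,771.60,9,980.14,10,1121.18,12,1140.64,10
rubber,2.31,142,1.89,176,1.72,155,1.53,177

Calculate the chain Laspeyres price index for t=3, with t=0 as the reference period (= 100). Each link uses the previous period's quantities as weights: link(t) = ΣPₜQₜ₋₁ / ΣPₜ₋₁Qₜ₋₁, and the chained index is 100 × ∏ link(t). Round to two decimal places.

Link t=0→t=1:
ΣP(t=1)Q(t=0) = 498.10×8 + 7.06×67 + 980.14×9 + 1.89×142 = 3984.8 + 473.02 + 8821.26 + 268.38 = 13547.46
ΣP(t=0)Q(t=0) = 506.95×8 + 5.61×67 + 771.60×9 + 2.31×142 = 4055.6 + 375.87 + 6944.4 + 328.02 = 11703.89
link = 13547.46/11703.89 = 1.157518
Link t=1→t=2:
ΣP(t=2)Q(t=1) = 419.78×8 + 5.78×65 + 1121.18×10 + 1.72×176 = 3358.24 + 375.7 + 11211.8 + 302.72 = 15248.46
ΣP(t=1)Q(t=1) = 498.10×8 + 7.06×65 + 980.14×10 + 1.89×176 = 3984.8 + 458.9 + 9801.4 + 332.64 = 14577.74
link = 15248.46/14577.74 = 1.046010
Link t=2→t=3:
ΣP(t=3)Q(t=2) = 487.02×10 + 6.06×54 + 1140.64×12 + 1.53×155 = 4870.2 + 327.24 + 13687.68 + 237.15 = 19122.27
ΣP(t=2)Q(t=2) = 419.78×10 + 5.78×54 + 1121.18×12 + 1.72×155 = 4197.8 + 312.12 + 13454.16 + 266.6 = 18230.68
link = 19122.27/18230.68 = 1.048906
Chained index = 100 × 1.157518 × 1.046010 × 1.048906 = 126.9989

127.00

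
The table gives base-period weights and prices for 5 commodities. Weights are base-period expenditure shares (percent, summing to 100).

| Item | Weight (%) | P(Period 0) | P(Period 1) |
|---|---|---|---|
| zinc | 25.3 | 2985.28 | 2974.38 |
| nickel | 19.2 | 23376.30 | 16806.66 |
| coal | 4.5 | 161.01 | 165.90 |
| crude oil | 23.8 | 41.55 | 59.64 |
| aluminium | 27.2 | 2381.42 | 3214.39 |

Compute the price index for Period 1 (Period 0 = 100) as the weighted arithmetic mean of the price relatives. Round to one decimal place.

zinc: 25.3 × (2974.38/2985.28) = 25.3 × 0.996349 = 25.2076
nickel: 19.2 × (16806.66/23376.30) = 19.2 × 0.718962 = 13.8041
coal: 4.5 × (165.90/161.01) = 4.5 × 1.030371 = 4.6367
crude oil: 23.8 × (59.64/41.55) = 23.8 × 1.435379 = 34.1620
aluminium: 27.2 × (3214.39/2381.42) = 27.2 × 1.349779 = 36.7140
Index = Σ wᵢ·(p₁ᵢ/p₀ᵢ) = 25.2076 + 13.8041 + 4.6367 + 34.1620 + 36.7140 = 114.5244

114.5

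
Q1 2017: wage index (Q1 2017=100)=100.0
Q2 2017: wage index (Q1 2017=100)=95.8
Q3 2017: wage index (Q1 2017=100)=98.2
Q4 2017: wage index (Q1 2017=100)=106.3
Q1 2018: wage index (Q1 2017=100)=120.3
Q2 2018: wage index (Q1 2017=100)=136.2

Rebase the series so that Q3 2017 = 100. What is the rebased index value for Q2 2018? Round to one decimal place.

Rebased(Q2 2018) = 136.2 / 98.2 × 100 = 138.6965

138.7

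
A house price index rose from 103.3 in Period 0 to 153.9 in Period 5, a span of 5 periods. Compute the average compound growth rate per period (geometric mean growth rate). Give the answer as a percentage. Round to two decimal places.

8.30%

Growth factor = (153.9/103.3)^(1/5) = (1.489835)^(1/5) = 1.082998
Growth rate = 1.082998 − 1 = 0.082998 = 8.2998%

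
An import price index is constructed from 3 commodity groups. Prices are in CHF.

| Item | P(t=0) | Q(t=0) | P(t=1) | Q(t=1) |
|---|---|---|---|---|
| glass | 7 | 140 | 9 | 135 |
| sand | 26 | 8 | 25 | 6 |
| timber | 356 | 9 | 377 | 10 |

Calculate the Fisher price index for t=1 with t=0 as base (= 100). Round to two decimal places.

Laspeyres component (base-period weights):
ΣP(t=1)Q(t=0) = 9×140 + 25×8 + 377×9 = 1260 + 200 + 3393 = 4853
ΣP(t=0)Q(t=0) = 7×140 + 26×8 + 356×9 = 980 + 208 + 3204 = 4392
L = 4853 / 4392 × 100 = 110.4964
Paasche component (current-period weights):
ΣP(t=1)Q(t=1) = 9×135 + 25×6 + 377×10 = 1215 + 150 + 3770 = 5135
ΣP(t=0)Q(t=1) = 7×135 + 26×6 + 356×10 = 945 + 156 + 3560 = 4661
P = 5135 / 4661 × 100 = 110.1695
Fisher = √(L × P) = √(110.4964 × 110.1695) = 110.3328

110.33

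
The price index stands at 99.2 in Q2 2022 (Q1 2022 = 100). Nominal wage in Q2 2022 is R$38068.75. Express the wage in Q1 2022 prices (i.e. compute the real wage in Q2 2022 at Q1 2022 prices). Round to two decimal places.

38375.76

Real = Nominal ÷ (Index/100) = 38068.75 ÷ (99.2/100)
     = 38068.75 ÷ 0.992 = 38375.7560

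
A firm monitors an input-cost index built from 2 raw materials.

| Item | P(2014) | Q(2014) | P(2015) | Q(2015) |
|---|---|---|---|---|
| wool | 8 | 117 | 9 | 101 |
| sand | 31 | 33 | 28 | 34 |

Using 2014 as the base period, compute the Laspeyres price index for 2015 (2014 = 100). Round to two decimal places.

100.92

Laspeyres price index uses base-period quantities as weights.
ΣP(2015)·Q(2014) = 9×117 + 28×33 = 1053 + 924 = 1977
ΣP(2014)·Q(2014) = 8×117 + 31×33 = 936 + 1023 = 1959
Index = 1977 / 1959 × 100 = 100.9188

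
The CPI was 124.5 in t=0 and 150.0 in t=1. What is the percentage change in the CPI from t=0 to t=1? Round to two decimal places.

Change = (150.0 − 124.5) / 124.5 × 100
       = 25.5 / 124.5 × 100 = 20.4819%

20.48%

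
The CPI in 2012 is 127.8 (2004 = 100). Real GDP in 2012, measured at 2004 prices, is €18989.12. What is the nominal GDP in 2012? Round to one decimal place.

24268.1

Nominal = Real × (Index/100) = 18989.12 × (127.8/100)
        = 18989.12 × 1.278 = 24268.0954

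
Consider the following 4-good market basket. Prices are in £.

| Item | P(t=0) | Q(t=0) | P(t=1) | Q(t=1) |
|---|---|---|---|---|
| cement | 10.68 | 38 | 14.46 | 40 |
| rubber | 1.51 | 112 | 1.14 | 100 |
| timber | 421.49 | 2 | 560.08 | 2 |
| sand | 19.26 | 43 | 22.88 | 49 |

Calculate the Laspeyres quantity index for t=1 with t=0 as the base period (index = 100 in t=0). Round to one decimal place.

Laspeyres quantity index uses base-period prices as weights.
ΣP(t=0)·Q(t=1) = 10.68×40 + 1.51×100 + 421.49×2 + 19.26×49 = 427.2 + 151 + 842.98 + 943.74 = 2364.92
ΣP(t=0)·Q(t=0) = 10.68×38 + 1.51×112 + 421.49×2 + 19.26×43 = 405.84 + 169.12 + 842.98 + 828.18 = 2246.12
Index = 2364.92 / 2246.12 × 100 = 105.2891

105.3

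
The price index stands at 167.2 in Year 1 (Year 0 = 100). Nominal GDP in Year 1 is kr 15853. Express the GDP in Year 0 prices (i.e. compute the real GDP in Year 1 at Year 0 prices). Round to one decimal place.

Real = Nominal ÷ (Index/100) = 15853 ÷ (167.2/100)
     = 15853 ÷ 1.672 = 9481.4593

9481.5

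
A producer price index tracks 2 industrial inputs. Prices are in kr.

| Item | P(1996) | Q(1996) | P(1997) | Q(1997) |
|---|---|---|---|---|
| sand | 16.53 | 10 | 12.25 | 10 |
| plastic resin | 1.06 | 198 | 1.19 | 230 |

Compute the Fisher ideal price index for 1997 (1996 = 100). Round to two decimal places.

Laspeyres component (base-period weights):
ΣP(1997)Q(1996) = 12.25×10 + 1.19×198 = 122.5 + 235.62 = 358.12
ΣP(1996)Q(1996) = 16.53×10 + 1.06×198 = 165.3 + 209.88 = 375.18
L = 358.12 / 375.18 × 100 = 95.4528
Paasche component (current-period weights):
ΣP(1997)Q(1997) = 12.25×10 + 1.19×230 = 122.5 + 273.7 = 396.2
ΣP(1996)Q(1997) = 16.53×10 + 1.06×230 = 165.3 + 243.8 = 409.1
P = 396.2 / 409.1 × 100 = 96.8467
Fisher = √(L × P) = √(95.4528 × 96.8467) = 96.1473

96.15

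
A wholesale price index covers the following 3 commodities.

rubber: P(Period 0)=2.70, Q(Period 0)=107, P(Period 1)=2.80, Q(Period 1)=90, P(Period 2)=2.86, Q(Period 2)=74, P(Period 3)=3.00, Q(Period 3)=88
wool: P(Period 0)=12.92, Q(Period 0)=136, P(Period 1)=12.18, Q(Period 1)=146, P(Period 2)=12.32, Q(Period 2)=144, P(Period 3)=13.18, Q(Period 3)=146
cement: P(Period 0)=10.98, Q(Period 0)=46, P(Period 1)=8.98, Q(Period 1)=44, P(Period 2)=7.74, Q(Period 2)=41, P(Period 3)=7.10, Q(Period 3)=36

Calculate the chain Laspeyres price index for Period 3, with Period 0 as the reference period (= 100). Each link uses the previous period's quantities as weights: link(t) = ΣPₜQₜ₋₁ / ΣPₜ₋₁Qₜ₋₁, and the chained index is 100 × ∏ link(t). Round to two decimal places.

96.07

Link Period 0→Period 1:
ΣP(Period 1)Q(Period 0) = 2.80×107 + 12.18×136 + 8.98×46 = 299.6 + 1656.48 + 413.08 = 2369.16
ΣP(Period 0)Q(Period 0) = 2.70×107 + 12.92×136 + 10.98×46 = 288.9 + 1757.12 + 505.08 = 2551.1
link = 2369.16/2551.1 = 0.928682
Link Period 1→Period 2:
ΣP(Period 2)Q(Period 1) = 2.86×90 + 12.32×146 + 7.74×44 = 257.4 + 1798.72 + 340.56 = 2396.68
ΣP(Period 1)Q(Period 1) = 2.80×90 + 12.18×146 + 8.98×44 = 252 + 1778.28 + 395.12 = 2425.4
link = 2396.68/2425.4 = 0.988159
Link Period 2→Period 3:
ΣP(Period 3)Q(Period 2) = 3.00×74 + 13.18×144 + 7.10×41 = 222 + 1897.92 + 291.1 = 2411.02
ΣP(Period 2)Q(Period 2) = 2.86×74 + 12.32×144 + 7.74×41 = 211.64 + 1774.08 + 317.34 = 2303.06
link = 2411.02/2303.06 = 1.046877
Chained index = 100 × 0.928682 × 0.988159 × 1.046877 = 96.0703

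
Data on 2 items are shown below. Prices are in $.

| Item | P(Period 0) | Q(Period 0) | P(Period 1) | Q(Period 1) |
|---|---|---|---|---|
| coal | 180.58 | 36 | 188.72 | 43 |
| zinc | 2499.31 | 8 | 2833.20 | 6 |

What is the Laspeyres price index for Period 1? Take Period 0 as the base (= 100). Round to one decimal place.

111.2

Laspeyres price index uses base-period quantities as weights.
ΣP(Period 1)·Q(Period 0) = 188.72×36 + 2833.20×8 = 6793.92 + 22665.6 = 29459.52
ΣP(Period 0)·Q(Period 0) = 180.58×36 + 2499.31×8 = 6500.88 + 19994.48 = 26495.36
Index = 29459.52 / 26495.36 × 100 = 111.1875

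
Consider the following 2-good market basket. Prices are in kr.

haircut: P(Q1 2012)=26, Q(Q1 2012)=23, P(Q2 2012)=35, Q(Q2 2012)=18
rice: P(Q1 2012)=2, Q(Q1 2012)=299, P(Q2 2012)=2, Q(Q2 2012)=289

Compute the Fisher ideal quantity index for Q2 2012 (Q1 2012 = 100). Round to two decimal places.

Laspeyres component (base-period weights):
ΣP(Q1 2012)Q(Q2 2012) = 26×18 + 2×289 = 468 + 578 = 1046
ΣP(Q1 2012)Q(Q1 2012) = 26×23 + 2×299 = 598 + 598 = 1196
L = 1046 / 1196 × 100 = 87.4582
Paasche component (current-period weights):
ΣP(Q2 2012)Q(Q2 2012) = 35×18 + 2×289 = 630 + 578 = 1208
ΣP(Q2 2012)Q(Q1 2012) = 35×23 + 2×299 = 805 + 598 = 1403
P = 1208 / 1403 × 100 = 86.1012
Fisher = √(L × P) = √(87.4582 × 86.1012) = 86.7771

86.78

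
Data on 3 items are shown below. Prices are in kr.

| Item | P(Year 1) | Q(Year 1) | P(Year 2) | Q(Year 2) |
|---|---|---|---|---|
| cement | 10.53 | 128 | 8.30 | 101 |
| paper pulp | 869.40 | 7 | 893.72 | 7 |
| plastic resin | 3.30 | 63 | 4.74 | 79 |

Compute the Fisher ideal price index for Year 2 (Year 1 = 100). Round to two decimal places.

100.23

Laspeyres component (base-period weights):
ΣP(Year 2)Q(Year 1) = 8.30×128 + 893.72×7 + 4.74×63 = 1062.4 + 6256.04 + 298.62 = 7617.06
ΣP(Year 1)Q(Year 1) = 10.53×128 + 869.40×7 + 3.30×63 = 1347.84 + 6085.8 + 207.9 = 7641.54
L = 7617.06 / 7641.54 × 100 = 99.6796
Paasche component (current-period weights):
ΣP(Year 2)Q(Year 2) = 8.30×101 + 893.72×7 + 4.74×79 = 838.3 + 6256.04 + 374.46 = 7468.8
ΣP(Year 1)Q(Year 2) = 10.53×101 + 869.40×7 + 3.30×79 = 1063.53 + 6085.8 + 260.7 = 7410.03
P = 7468.8 / 7410.03 × 100 = 100.7931
Fisher = √(L × P) = √(99.6796 × 100.7931) = 100.2348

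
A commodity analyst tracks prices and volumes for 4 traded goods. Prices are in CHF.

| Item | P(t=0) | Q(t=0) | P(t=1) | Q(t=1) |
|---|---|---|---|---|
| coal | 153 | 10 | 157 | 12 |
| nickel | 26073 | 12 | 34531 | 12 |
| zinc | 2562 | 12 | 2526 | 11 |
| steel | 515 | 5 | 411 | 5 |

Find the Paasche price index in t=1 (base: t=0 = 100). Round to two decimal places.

129.13

Paasche price index uses current-period quantities as weights.
ΣP(t=1)·Q(t=1) = 157×12 + 34531×12 + 2526×11 + 411×5 = 1884 + 414372 + 27786 + 2055 = 446097
ΣP(t=0)·Q(t=1) = 153×12 + 26073×12 + 2562×11 + 515×5 = 1836 + 312876 + 28182 + 2575 = 345469
Index = 446097 / 345469 × 100 = 129.1279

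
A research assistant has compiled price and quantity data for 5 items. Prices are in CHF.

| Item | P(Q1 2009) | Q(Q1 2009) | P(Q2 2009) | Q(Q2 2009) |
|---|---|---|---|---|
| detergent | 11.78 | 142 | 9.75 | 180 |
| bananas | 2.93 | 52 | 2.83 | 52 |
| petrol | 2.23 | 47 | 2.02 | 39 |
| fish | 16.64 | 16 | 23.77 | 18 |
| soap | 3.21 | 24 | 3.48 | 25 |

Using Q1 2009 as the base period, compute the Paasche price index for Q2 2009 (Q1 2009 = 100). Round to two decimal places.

91.10

Paasche price index uses current-period quantities as weights.
ΣP(Q2 2009)·Q(Q2 2009) = 9.75×180 + 2.83×52 + 2.02×39 + 23.77×18 + 3.48×25 = 1755 + 147.16 + 78.78 + 427.86 + 87 = 2495.8
ΣP(Q1 2009)·Q(Q2 2009) = 11.78×180 + 2.93×52 + 2.23×39 + 16.64×18 + 3.21×25 = 2120.4 + 152.36 + 86.97 + 299.52 + 80.25 = 2739.5
Index = 2495.8 / 2739.5 × 100 = 91.1042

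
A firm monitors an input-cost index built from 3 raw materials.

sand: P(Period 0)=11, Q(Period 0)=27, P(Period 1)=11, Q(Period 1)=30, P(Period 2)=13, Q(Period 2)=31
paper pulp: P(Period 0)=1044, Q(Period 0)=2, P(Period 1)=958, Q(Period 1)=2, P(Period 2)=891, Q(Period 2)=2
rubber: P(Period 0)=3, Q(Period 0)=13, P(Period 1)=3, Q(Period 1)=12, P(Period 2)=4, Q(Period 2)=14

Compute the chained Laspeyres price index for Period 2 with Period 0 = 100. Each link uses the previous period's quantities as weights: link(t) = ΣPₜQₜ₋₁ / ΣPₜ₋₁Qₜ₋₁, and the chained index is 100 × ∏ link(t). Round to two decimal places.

Link Period 0→Period 1:
ΣP(Period 1)Q(Period 0) = 11×27 + 958×2 + 3×13 = 297 + 1916 + 39 = 2252
ΣP(Period 0)Q(Period 0) = 11×27 + 1044×2 + 3×13 = 297 + 2088 + 39 = 2424
link = 2252/2424 = 0.929043
Link Period 1→Period 2:
ΣP(Period 2)Q(Period 1) = 13×30 + 891×2 + 4×12 = 390 + 1782 + 48 = 2220
ΣP(Period 1)Q(Period 1) = 11×30 + 958×2 + 3×12 = 330 + 1916 + 36 = 2282
link = 2220/2282 = 0.972831
Chained index = 100 × 0.929043 × 0.972831 = 90.3802

90.38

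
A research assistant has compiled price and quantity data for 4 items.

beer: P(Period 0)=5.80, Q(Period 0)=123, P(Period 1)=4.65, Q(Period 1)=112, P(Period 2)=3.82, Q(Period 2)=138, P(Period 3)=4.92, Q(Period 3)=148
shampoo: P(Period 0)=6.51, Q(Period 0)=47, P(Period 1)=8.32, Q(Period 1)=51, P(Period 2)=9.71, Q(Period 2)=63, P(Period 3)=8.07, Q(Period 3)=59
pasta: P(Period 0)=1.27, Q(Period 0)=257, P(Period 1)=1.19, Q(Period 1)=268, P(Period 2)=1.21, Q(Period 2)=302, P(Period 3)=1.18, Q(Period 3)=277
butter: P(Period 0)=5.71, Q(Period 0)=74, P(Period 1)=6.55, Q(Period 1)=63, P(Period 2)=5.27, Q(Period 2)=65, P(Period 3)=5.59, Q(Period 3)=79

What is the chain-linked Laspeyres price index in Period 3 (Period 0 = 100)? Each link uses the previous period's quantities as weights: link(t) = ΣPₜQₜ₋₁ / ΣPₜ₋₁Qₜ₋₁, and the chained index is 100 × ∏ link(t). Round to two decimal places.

Link Period 0→Period 1:
ΣP(Period 1)Q(Period 0) = 4.65×123 + 8.32×47 + 1.19×257 + 6.55×74 = 571.95 + 391.04 + 305.83 + 484.7 = 1753.52
ΣP(Period 0)Q(Period 0) = 5.80×123 + 6.51×47 + 1.27×257 + 5.71×74 = 713.4 + 305.97 + 326.39 + 422.54 = 1768.3
link = 1753.52/1768.3 = 0.991642
Link Period 1→Period 2:
ΣP(Period 2)Q(Period 1) = 3.82×112 + 9.71×51 + 1.21×268 + 5.27×63 = 427.84 + 495.21 + 324.28 + 332.01 = 1579.34
ΣP(Period 1)Q(Period 1) = 4.65×112 + 8.32×51 + 1.19×268 + 6.55×63 = 520.8 + 424.32 + 318.92 + 412.65 = 1676.69
link = 1579.34/1676.69 = 0.941939
Link Period 2→Period 3:
ΣP(Period 3)Q(Period 2) = 4.92×138 + 8.07×63 + 1.18×302 + 5.59×65 = 678.96 + 508.41 + 356.36 + 363.35 = 1907.08
ΣP(Period 2)Q(Period 2) = 3.82×138 + 9.71×63 + 1.21×302 + 5.27×65 = 527.16 + 611.73 + 365.42 + 342.55 = 1846.86
link = 1907.08/1846.86 = 1.032607
Chained index = 100 × 0.991642 × 0.941939 × 1.032607 = 96.4523

96.45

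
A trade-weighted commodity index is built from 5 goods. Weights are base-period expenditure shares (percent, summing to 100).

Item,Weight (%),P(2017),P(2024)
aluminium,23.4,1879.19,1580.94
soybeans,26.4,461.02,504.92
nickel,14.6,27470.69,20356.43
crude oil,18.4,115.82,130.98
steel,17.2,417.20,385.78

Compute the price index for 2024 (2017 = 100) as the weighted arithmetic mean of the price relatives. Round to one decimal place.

96.1

aluminium: 23.4 × (1580.94/1879.19) = 23.4 × 0.841288 = 19.6861
soybeans: 26.4 × (504.92/461.02) = 26.4 × 1.095224 = 28.9139
nickel: 14.6 × (20356.43/27470.69) = 14.6 × 0.741024 = 10.8189
crude oil: 18.4 × (130.98/115.82) = 18.4 × 1.130893 = 20.8084
steel: 17.2 × (385.78/417.20) = 17.2 × 0.924688 = 15.9046
Index = Σ wᵢ·(p₁ᵢ/p₀ᵢ) = 19.6861 + 28.9139 + 10.8189 + 20.8084 + 15.9046 = 96.1321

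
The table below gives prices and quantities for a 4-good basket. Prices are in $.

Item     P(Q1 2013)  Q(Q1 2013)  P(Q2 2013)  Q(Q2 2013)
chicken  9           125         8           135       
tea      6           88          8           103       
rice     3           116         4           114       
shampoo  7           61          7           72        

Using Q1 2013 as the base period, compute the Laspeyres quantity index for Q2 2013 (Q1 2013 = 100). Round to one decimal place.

110.3

Laspeyres quantity index uses base-period prices as weights.
ΣP(Q1 2013)·Q(Q2 2013) = 9×135 + 6×103 + 3×114 + 7×72 = 1215 + 618 + 342 + 504 = 2679
ΣP(Q1 2013)·Q(Q1 2013) = 9×125 + 6×88 + 3×116 + 7×61 = 1125 + 528 + 348 + 427 = 2428
Index = 2679 / 2428 × 100 = 110.3377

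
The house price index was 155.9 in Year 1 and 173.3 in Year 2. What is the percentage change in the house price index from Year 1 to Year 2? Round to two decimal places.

Change = (173.3 − 155.9) / 155.9 × 100
       = 17.4 / 155.9 × 100 = 11.1610%

11.16%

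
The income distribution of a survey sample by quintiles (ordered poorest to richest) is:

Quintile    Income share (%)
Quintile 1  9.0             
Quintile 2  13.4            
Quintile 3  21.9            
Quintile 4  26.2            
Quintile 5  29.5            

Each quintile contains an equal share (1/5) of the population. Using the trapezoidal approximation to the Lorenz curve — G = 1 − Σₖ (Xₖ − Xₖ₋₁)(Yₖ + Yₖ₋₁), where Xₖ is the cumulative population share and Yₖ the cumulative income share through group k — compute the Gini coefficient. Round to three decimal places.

0.215

Cumulative income shares Yₖ: 0.0900, 0.2240, 0.4430, 0.7050, 1.0000
Σ (Xₖ−Xₖ₋₁)(Yₖ+Yₖ₋₁) = (1/5)(0.0900+0.0000) + (1/5)(0.2240+0.0900) + (1/5)(0.4430+0.2240) + (1/5)(0.7050+0.4430) + (1/5)(1.0000+0.7050)
  = 0.0180 + 0.0628 + 0.1334 + 0.2296 + 0.3410 = 0.7848
G = 1 − 0.7848 = 0.2152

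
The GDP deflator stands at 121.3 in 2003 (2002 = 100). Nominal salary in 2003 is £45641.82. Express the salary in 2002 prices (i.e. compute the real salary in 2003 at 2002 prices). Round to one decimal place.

Real = Nominal ÷ (Index/100) = 45641.82 ÷ (121.3/100)
     = 45641.82 ÷ 1.213 = 37627.2218

37627.2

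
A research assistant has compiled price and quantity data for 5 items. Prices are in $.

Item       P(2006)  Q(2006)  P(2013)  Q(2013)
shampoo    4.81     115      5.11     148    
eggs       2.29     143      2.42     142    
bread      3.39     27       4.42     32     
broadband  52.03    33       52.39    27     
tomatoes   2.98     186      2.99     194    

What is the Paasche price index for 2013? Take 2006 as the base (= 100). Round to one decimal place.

103.4

Paasche price index uses current-period quantities as weights.
ΣP(2013)·Q(2013) = 5.11×148 + 2.42×142 + 4.42×32 + 52.39×27 + 2.99×194 = 756.28 + 343.64 + 141.44 + 1414.53 + 580.06 = 3235.95
ΣP(2006)·Q(2013) = 4.81×148 + 2.29×142 + 3.39×32 + 52.03×27 + 2.98×194 = 711.88 + 325.18 + 108.48 + 1404.81 + 578.12 = 3128.47
Index = 3235.95 / 3128.47 × 100 = 103.4355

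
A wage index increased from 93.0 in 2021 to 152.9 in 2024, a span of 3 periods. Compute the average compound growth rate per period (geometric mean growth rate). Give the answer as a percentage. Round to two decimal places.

Growth factor = (152.9/93.0)^(1/3) = (1.644086)^(1/3) = 1.180252
Growth rate = 1.180252 − 1 = 0.180252 = 18.0252%

18.03%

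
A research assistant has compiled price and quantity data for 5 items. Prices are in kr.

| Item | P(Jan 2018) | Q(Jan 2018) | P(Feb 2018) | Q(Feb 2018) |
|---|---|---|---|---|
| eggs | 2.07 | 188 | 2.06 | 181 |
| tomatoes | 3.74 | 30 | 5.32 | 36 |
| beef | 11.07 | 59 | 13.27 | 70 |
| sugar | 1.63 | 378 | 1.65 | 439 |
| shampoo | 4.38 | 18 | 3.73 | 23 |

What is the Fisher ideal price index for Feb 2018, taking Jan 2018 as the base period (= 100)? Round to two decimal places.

Laspeyres component (base-period weights):
ΣP(Feb 2018)Q(Jan 2018) = 2.06×188 + 5.32×30 + 13.27×59 + 1.65×378 + 3.73×18 = 387.28 + 159.6 + 782.93 + 623.7 + 67.14 = 2020.65
ΣP(Jan 2018)Q(Jan 2018) = 2.07×188 + 3.74×30 + 11.07×59 + 1.63×378 + 4.38×18 = 389.16 + 112.2 + 653.13 + 616.14 + 78.84 = 1849.47
L = 2020.65 / 1849.47 × 100 = 109.2556
Paasche component (current-period weights):
ΣP(Feb 2018)Q(Feb 2018) = 2.06×181 + 5.32×36 + 13.27×70 + 1.65×439 + 3.73×23 = 372.86 + 191.52 + 928.9 + 724.35 + 85.79 = 2303.42
ΣP(Jan 2018)Q(Feb 2018) = 2.07×181 + 3.74×36 + 11.07×70 + 1.63×439 + 4.38×23 = 374.67 + 134.64 + 774.9 + 715.57 + 100.74 = 2100.52
P = 2303.42 / 2100.52 × 100 = 109.6595
Fisher = √(L × P) = √(109.2556 × 109.6595) = 109.4574

109.46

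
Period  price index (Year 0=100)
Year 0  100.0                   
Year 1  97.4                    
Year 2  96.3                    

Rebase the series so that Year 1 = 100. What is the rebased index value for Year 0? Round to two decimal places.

102.67

Rebased(Year 0) = 100.0 / 97.4 × 100 = 102.6694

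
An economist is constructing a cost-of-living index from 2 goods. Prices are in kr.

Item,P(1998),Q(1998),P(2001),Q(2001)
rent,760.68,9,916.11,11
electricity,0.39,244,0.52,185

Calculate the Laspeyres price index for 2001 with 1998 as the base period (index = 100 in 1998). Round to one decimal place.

Laspeyres price index uses base-period quantities as weights.
ΣP(2001)·Q(1998) = 916.11×9 + 0.52×244 = 8244.99 + 126.88 = 8371.87
ΣP(1998)·Q(1998) = 760.68×9 + 0.39×244 = 6846.12 + 95.16 = 6941.28
Index = 8371.87 / 6941.28 × 100 = 120.6099

120.6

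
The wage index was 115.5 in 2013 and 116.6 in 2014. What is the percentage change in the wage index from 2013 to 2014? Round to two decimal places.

0.95%

Change = (116.6 − 115.5) / 115.5 × 100
       = 1.1 / 115.5 × 100 = 0.9524%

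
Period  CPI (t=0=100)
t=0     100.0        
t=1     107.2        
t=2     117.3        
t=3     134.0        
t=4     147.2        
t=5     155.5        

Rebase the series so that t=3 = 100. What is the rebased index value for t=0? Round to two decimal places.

74.63

Rebased(t=0) = 100.0 / 134.0 × 100 = 74.6269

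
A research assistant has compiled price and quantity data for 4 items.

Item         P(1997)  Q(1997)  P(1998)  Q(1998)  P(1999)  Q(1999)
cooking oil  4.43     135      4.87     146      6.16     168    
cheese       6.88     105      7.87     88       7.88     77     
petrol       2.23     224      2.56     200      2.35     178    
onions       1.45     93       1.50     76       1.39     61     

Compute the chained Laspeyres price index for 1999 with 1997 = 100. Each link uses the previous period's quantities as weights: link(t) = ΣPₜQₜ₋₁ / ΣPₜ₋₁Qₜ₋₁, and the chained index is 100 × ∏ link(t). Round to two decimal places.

120.06

Link 1997→1998:
ΣP(1998)Q(1997) = 4.87×135 + 7.87×105 + 2.56×224 + 1.50×93 = 657.45 + 826.35 + 573.44 + 139.5 = 2196.74
ΣP(1997)Q(1997) = 4.43×135 + 6.88×105 + 2.23×224 + 1.45×93 = 598.05 + 722.4 + 499.52 + 134.85 = 1954.82
link = 2196.74/1954.82 = 1.123756
Link 1998→1999:
ΣP(1999)Q(1998) = 6.16×146 + 7.88×88 + 2.35×200 + 1.39×76 = 899.36 + 693.44 + 470 + 105.64 = 2168.44
ΣP(1998)Q(1998) = 4.87×146 + 7.87×88 + 2.56×200 + 1.50×76 = 711.02 + 692.56 + 512 + 114 = 2029.58
link = 2168.44/2029.58 = 1.068418
Chained index = 100 × 1.123756 × 1.068418 = 120.0641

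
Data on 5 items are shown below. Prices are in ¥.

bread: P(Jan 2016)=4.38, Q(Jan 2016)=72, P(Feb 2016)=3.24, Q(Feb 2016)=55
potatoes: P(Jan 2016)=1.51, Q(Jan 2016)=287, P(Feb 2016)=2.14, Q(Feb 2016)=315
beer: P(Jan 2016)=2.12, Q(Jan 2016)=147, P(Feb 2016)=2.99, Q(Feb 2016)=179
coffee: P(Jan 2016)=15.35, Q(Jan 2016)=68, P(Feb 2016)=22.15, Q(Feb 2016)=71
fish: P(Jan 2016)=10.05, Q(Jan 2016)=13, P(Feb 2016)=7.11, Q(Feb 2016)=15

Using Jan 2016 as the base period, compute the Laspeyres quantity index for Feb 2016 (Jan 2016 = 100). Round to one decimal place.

104.6

Laspeyres quantity index uses base-period prices as weights.
ΣP(Jan 2016)·Q(Feb 2016) = 4.38×55 + 1.51×315 + 2.12×179 + 15.35×71 + 10.05×15 = 240.9 + 475.65 + 379.48 + 1089.85 + 150.75 = 2336.63
ΣP(Jan 2016)·Q(Jan 2016) = 4.38×72 + 1.51×287 + 2.12×147 + 15.35×68 + 10.05×13 = 315.36 + 433.37 + 311.64 + 1043.8 + 130.65 = 2234.82
Index = 2336.63 / 2234.82 × 100 = 104.5556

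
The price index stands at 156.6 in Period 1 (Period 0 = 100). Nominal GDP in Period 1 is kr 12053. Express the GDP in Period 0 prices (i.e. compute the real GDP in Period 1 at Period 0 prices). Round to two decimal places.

Real = Nominal ÷ (Index/100) = 12053 ÷ (156.6/100)
     = 12053 ÷ 1.566 = 7696.6794

7696.68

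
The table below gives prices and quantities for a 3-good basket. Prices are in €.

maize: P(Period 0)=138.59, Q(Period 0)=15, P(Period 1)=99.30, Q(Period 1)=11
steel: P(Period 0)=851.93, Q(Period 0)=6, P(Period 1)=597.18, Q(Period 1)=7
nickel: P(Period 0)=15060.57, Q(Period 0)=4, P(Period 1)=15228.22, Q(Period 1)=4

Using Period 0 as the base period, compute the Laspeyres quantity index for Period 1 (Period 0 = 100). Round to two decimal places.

Laspeyres quantity index uses base-period prices as weights.
ΣP(Period 0)·Q(Period 1) = 138.59×11 + 851.93×7 + 15060.57×4 = 1524.49 + 5963.51 + 60242.28 = 67730.28
ΣP(Period 0)·Q(Period 0) = 138.59×15 + 851.93×6 + 15060.57×4 = 2078.85 + 5111.58 + 60242.28 = 67432.71
Index = 67730.28 / 67432.71 × 100 = 100.4413

100.44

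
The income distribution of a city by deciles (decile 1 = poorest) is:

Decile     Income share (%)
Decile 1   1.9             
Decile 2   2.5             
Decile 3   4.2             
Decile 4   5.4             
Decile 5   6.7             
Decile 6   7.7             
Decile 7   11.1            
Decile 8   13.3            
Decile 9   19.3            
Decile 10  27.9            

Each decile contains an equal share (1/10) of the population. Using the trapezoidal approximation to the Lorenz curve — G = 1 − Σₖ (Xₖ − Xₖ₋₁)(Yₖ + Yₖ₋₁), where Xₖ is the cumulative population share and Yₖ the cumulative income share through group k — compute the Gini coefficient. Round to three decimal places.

Cumulative income shares Yₖ: 0.0190, 0.0440, 0.0860, 0.1400, 0.2070, 0.2840, 0.3950, 0.5280, 0.7210, 1.0000
Σ (Xₖ−Xₖ₋₁)(Yₖ+Yₖ₋₁) = (1/10)(0.0190+0.0000) + (1/10)(0.0440+0.0190) + (1/10)(0.0860+0.0440) + (1/10)(0.1400+0.0860) + (1/10)(0.2070+0.1400) + (1/10)(0.2840+0.2070) + (1/10)(0.3950+0.2840) + (1/10)(0.5280+0.3950) + (1/10)(0.7210+0.5280) + (1/10)(1.0000+0.7210)
  = 0.0019 + 0.0063 + 0.0130 + 0.0226 + 0.0347 + 0.0491 + 0.0679 + 0.0923 + 0.1249 + 0.1721 = 0.5848
G = 1 − 0.5848 = 0.4152

0.415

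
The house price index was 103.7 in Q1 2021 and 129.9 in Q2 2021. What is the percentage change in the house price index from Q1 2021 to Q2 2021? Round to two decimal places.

Change = (129.9 − 103.7) / 103.7 × 100
       = 26.2 / 103.7 × 100 = 25.2652%

25.27%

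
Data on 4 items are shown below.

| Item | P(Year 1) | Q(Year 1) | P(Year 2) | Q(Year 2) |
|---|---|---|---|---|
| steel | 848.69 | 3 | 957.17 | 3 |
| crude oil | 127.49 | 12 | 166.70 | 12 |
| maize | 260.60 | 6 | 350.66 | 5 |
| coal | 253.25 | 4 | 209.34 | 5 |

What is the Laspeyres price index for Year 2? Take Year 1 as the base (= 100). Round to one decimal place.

Laspeyres price index uses base-period quantities as weights.
ΣP(Year 2)·Q(Year 1) = 957.17×3 + 166.70×12 + 350.66×6 + 209.34×4 = 2871.51 + 2000.4 + 2103.96 + 837.36 = 7813.23
ΣP(Year 1)·Q(Year 1) = 848.69×3 + 127.49×12 + 260.60×6 + 253.25×4 = 2546.07 + 1529.88 + 1563.6 + 1013 = 6652.55
Index = 7813.23 / 6652.55 × 100 = 117.4471

117.4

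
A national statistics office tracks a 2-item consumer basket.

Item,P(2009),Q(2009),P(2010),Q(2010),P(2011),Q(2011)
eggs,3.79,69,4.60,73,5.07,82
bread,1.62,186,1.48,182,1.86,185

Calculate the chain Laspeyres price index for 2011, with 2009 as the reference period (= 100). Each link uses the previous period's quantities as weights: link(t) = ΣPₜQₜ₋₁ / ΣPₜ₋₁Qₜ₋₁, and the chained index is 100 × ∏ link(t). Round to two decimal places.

Link 2009→2010:
ΣP(2010)Q(2009) = 4.60×69 + 1.48×186 = 317.4 + 275.28 = 592.68
ΣP(2009)Q(2009) = 3.79×69 + 1.62×186 = 261.51 + 301.32 = 562.83
link = 592.68/562.83 = 1.053036
Link 2010→2011:
ΣP(2011)Q(2010) = 5.07×73 + 1.86×182 = 370.11 + 338.52 = 708.63
ΣP(2010)Q(2010) = 4.60×73 + 1.48×182 = 335.8 + 269.36 = 605.16
link = 708.63/605.16 = 1.170980
Chained index = 100 × 1.053036 × 1.170980 = 123.3083

123.31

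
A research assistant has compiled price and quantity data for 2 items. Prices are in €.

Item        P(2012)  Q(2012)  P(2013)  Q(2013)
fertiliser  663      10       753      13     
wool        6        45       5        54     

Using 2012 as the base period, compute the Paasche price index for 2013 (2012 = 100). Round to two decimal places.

Paasche price index uses current-period quantities as weights.
ΣP(2013)·Q(2013) = 753×13 + 5×54 = 9789 + 270 = 10059
ΣP(2012)·Q(2013) = 663×13 + 6×54 = 8619 + 324 = 8943
Index = 10059 / 8943 × 100 = 112.4790

112.48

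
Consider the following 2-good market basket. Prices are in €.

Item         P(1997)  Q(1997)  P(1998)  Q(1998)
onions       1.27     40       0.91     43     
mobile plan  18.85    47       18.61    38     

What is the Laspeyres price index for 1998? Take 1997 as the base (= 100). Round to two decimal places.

Laspeyres price index uses base-period quantities as weights.
ΣP(1998)·Q(1997) = 0.91×40 + 18.61×47 = 36.4 + 874.67 = 911.07
ΣP(1997)·Q(1997) = 1.27×40 + 18.85×47 = 50.8 + 885.95 = 936.75
Index = 911.07 / 936.75 × 100 = 97.2586

97.26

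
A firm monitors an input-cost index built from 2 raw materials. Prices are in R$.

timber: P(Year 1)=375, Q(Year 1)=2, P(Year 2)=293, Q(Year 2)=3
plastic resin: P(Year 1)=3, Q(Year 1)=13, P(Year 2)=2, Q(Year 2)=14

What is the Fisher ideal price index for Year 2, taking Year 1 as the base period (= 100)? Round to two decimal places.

Laspeyres component (base-period weights):
ΣP(Year 2)Q(Year 1) = 293×2 + 2×13 = 586 + 26 = 612
ΣP(Year 1)Q(Year 1) = 375×2 + 3×13 = 750 + 39 = 789
L = 612 / 789 × 100 = 77.5665
Paasche component (current-period weights):
ΣP(Year 2)Q(Year 2) = 293×3 + 2×14 = 879 + 28 = 907
ΣP(Year 1)Q(Year 2) = 375×3 + 3×14 = 1125 + 42 = 1167
P = 907 / 1167 × 100 = 77.7207
Fisher = √(L × P) = √(77.5665 × 77.7207) = 77.6436

77.64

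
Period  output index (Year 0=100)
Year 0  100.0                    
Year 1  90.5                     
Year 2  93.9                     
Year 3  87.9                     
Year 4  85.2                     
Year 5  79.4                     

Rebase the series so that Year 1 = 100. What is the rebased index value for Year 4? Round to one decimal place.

Rebased(Year 4) = 85.2 / 90.5 × 100 = 94.1436

94.1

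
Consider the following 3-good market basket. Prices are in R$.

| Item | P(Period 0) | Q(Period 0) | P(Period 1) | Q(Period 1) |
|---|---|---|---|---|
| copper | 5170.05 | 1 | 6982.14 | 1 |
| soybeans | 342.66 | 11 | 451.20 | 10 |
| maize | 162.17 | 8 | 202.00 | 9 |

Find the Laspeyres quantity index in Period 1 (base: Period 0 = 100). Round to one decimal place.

Laspeyres quantity index uses base-period prices as weights.
ΣP(Period 0)·Q(Period 1) = 5170.05×1 + 342.66×10 + 162.17×9 = 5170.05 + 3426.6 + 1459.53 = 10056.18
ΣP(Period 0)·Q(Period 0) = 5170.05×1 + 342.66×11 + 162.17×8 = 5170.05 + 3769.26 + 1297.36 = 10236.67
Index = 10056.18 / 10236.67 × 100 = 98.2368

98.2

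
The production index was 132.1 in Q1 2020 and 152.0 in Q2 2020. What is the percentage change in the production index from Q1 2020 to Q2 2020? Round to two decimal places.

Change = (152.0 − 132.1) / 132.1 × 100
       = 19.9 / 132.1 × 100 = 15.0643%

15.06%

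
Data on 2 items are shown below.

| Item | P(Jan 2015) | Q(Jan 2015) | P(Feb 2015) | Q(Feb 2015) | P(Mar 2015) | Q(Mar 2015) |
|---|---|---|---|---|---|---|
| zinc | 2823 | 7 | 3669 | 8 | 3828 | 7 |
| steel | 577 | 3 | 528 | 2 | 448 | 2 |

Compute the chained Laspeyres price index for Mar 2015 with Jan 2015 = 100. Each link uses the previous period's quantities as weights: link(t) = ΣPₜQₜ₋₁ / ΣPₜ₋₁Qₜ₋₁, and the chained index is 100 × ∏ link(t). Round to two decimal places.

Link Jan 2015→Feb 2015:
ΣP(Feb 2015)Q(Jan 2015) = 3669×7 + 528×3 = 25683 + 1584 = 27267
ΣP(Jan 2015)Q(Jan 2015) = 2823×7 + 577×3 = 19761 + 1731 = 21492
link = 27267/21492 = 1.268705
Link Feb 2015→Mar 2015:
ΣP(Mar 2015)Q(Feb 2015) = 3828×8 + 448×2 = 30624 + 896 = 31520
ΣP(Feb 2015)Q(Feb 2015) = 3669×8 + 528×2 = 29352 + 1056 = 30408
link = 31520/30408 = 1.036569
Chained index = 100 × 1.268705 × 1.036569 = 131.5100

131.51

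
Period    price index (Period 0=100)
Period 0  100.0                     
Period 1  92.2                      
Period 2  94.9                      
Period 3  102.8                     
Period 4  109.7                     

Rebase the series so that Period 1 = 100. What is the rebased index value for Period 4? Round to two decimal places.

118.98

Rebased(Period 4) = 109.7 / 92.2 × 100 = 118.9805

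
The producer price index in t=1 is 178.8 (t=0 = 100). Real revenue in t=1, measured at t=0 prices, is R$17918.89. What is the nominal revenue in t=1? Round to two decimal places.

32038.98

Nominal = Real × (Index/100) = 17918.89 × (178.8/100)
        = 17918.89 × 1.788 = 32038.9753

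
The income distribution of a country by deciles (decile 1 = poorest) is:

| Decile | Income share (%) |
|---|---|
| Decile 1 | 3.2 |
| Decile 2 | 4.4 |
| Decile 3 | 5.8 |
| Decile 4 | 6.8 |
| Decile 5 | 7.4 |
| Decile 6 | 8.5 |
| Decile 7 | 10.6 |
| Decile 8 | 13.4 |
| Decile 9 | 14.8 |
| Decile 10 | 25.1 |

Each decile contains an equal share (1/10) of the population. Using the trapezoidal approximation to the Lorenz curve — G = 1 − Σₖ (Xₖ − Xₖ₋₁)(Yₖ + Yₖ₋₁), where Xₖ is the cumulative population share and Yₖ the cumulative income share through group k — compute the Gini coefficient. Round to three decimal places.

0.320

Cumulative income shares Yₖ: 0.0320, 0.0760, 0.1340, 0.2020, 0.2760, 0.3610, 0.4670, 0.6010, 0.7490, 1.0000
Σ (Xₖ−Xₖ₋₁)(Yₖ+Yₖ₋₁) = (1/10)(0.0320+0.0000) + (1/10)(0.0760+0.0320) + (1/10)(0.1340+0.0760) + (1/10)(0.2020+0.1340) + (1/10)(0.2760+0.2020) + (1/10)(0.3610+0.2760) + (1/10)(0.4670+0.3610) + (1/10)(0.6010+0.4670) + (1/10)(0.7490+0.6010) + (1/10)(1.0000+0.7490)
  = 0.0032 + 0.0108 + 0.0210 + 0.0336 + 0.0478 + 0.0637 + 0.0828 + 0.1068 + 0.1350 + 0.1749 = 0.6796
G = 1 − 0.6796 = 0.3204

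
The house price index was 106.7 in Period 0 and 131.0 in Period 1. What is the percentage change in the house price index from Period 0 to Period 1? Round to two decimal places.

22.77%

Change = (131.0 − 106.7) / 106.7 × 100
       = 24.3 / 106.7 × 100 = 22.7741%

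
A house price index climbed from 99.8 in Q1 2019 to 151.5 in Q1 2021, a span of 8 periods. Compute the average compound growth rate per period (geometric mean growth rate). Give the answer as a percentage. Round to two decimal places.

5.36%

Growth factor = (151.5/99.8)^(1/8) = (1.518036)^(1/8) = 1.053562
Growth rate = 1.053562 − 1 = 0.053562 = 5.3562%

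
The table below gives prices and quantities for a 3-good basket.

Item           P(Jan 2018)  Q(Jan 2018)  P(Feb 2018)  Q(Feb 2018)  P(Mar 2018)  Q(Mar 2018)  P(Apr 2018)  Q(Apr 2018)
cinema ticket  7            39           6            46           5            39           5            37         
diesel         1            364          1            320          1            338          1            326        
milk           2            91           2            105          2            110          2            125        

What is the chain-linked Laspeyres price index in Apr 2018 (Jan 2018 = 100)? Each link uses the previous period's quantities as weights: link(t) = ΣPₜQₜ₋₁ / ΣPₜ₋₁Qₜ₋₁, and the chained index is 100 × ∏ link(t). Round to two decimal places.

89.80

Link Jan 2018→Feb 2018:
ΣP(Feb 2018)Q(Jan 2018) = 6×39 + 1×364 + 2×91 = 234 + 364 + 182 = 780
ΣP(Jan 2018)Q(Jan 2018) = 7×39 + 1×364 + 2×91 = 273 + 364 + 182 = 819
link = 780/819 = 0.952381
Link Feb 2018→Mar 2018:
ΣP(Mar 2018)Q(Feb 2018) = 5×46 + 1×320 + 2×105 = 230 + 320 + 210 = 760
ΣP(Feb 2018)Q(Feb 2018) = 6×46 + 1×320 + 2×105 = 276 + 320 + 210 = 806
link = 760/806 = 0.942928
Link Mar 2018→Apr 2018:
ΣP(Apr 2018)Q(Mar 2018) = 5×39 + 1×338 + 2×110 = 195 + 338 + 220 = 753
ΣP(Mar 2018)Q(Mar 2018) = 5×39 + 1×338 + 2×110 = 195 + 338 + 220 = 753
link = 753/753 = 1.000000
Chained index = 100 × 0.952381 × 0.942928 × 1.000000 = 89.8027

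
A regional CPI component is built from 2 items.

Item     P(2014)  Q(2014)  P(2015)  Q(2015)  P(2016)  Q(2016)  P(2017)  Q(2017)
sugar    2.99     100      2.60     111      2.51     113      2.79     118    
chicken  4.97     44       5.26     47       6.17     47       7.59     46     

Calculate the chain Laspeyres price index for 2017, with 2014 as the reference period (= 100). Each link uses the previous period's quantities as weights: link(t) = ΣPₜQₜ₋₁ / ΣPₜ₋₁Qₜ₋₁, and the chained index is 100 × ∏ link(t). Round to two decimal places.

118.02

Link 2014→2015:
ΣP(2015)Q(2014) = 2.60×100 + 5.26×44 = 260 + 231.44 = 491.44
ΣP(2014)Q(2014) = 2.99×100 + 4.97×44 = 299 + 218.68 = 517.68
link = 491.44/517.68 = 0.949312
Link 2015→2016:
ΣP(2016)Q(2015) = 2.51×111 + 6.17×47 = 278.61 + 289.99 = 568.6
ΣP(2015)Q(2015) = 2.60×111 + 5.26×47 = 288.6 + 247.22 = 535.82
link = 568.6/535.82 = 1.061177
Link 2016→2017:
ΣP(2017)Q(2016) = 2.79×113 + 7.59×47 = 315.27 + 356.73 = 672
ΣP(2016)Q(2016) = 2.51×113 + 6.17×47 = 283.63 + 289.99 = 573.62
link = 672/573.62 = 1.171507
Chained index = 100 × 0.949312 × 1.061177 × 1.171507 = 118.0163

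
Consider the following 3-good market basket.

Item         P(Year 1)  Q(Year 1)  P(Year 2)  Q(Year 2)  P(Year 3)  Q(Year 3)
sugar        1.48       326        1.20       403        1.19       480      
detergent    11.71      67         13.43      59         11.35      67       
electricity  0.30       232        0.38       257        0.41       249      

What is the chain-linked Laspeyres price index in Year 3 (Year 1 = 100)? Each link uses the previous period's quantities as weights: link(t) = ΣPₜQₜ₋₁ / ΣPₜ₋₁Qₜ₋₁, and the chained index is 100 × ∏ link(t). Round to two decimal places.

Link Year 1→Year 2:
ΣP(Year 2)Q(Year 1) = 1.20×326 + 13.43×67 + 0.38×232 = 391.2 + 899.81 + 88.16 = 1379.17
ΣP(Year 1)Q(Year 1) = 1.48×326 + 11.71×67 + 0.30×232 = 482.48 + 784.57 + 69.6 = 1336.65
link = 1379.17/1336.65 = 1.031811
Link Year 2→Year 3:
ΣP(Year 3)Q(Year 2) = 1.19×403 + 11.35×59 + 0.41×257 = 479.57 + 669.65 + 105.37 = 1254.59
ΣP(Year 2)Q(Year 2) = 1.20×403 + 13.43×59 + 0.38×257 = 483.6 + 792.37 + 97.66 = 1373.63
link = 1254.59/1373.63 = 0.913339
Chained index = 100 × 1.031811 × 0.913339 = 94.2393

94.24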